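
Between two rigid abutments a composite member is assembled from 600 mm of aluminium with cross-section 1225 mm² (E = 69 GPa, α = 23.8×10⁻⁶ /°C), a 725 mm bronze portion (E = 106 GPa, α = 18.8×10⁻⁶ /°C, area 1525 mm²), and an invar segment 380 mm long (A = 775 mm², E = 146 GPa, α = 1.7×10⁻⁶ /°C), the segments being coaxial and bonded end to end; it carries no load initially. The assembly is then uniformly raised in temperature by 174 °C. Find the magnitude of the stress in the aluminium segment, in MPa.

If the supports were absent, the total length change would be Σ αᵢΔT Lᵢ = 23.8×10⁻⁶×174×600 + 18.8×10⁻⁶×174×725 + 1.7×10⁻⁶×174×380 = 4.969 mm.
The rigid supports impose zero overall length change; the single axial force P common to all segments must satisfy P Σ Lᵢ/(AᵢEᵢ) = δ_free.
Σ Lᵢ/(AᵢEᵢ) = 600/(1225×69×10³) + 725/(1525×106×10³) + 380/(775×146×10³) = 1.494×10⁻⁵ mm/N.
P = 4.969 / 1.494×10⁻⁵ = 332500 N = 332.5 kN, compressive.
σ_{aluminium} = P / A = 332500 / 1225 = 271.5 MPa.

σ ≈ 271 MPa (compressive)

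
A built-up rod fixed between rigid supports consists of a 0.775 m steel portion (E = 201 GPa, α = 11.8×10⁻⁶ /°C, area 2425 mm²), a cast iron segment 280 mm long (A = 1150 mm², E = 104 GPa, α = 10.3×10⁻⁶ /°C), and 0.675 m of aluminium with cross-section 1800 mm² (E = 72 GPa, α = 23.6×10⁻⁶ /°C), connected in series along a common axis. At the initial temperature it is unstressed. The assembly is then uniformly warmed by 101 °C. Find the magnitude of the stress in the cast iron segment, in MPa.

With the walls removed the bar would change length by δ_free = Σ αᵢΔT Lᵢ = 11.8×10⁻⁶×101×775 + 10.3×10⁻⁶×101×280 + 23.6×10⁻⁶×101×675 = 2.824 mm.
The walls prevent any net length change, so an axial force P (same in every segment) develops. Compatibility: P · Σ Lᵢ/(AᵢEᵢ) = δ_free.
The series flexibility is Σ Lᵢ/(AᵢEᵢ) = 775/(2425×201×10³) + 280/(1150×104×10³) + 675/(1800×72×10³) = 9.139×10⁻⁶ mm/N.
So P = 2.824 / 9.139×10⁻⁶ = 309 kN, compressive.
σ_{cast iron} = P / A = 309000 / 1150 = 268.7 MPa.

σ ≈ 269 MPa (compressive)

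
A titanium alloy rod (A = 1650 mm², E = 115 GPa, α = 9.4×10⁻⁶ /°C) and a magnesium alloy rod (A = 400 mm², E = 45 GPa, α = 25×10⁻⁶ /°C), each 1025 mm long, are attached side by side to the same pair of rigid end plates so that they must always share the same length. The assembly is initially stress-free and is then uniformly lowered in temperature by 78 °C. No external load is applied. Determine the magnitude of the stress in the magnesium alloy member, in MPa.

Both members must finish at the same length. With the larger α, the magnesium alloy tends to over-contract; the plates restrain it, putting the magnesium alloy in tension and the titanium alloy in compression. With no external load the two internal forces are equal and opposite, magnitude P.
Equating the net (thermal + elastic) strains gives |α₁ − α₂|·ΔT = P·[1/(A₁E₁) + 1/(A₂E₂)].
|α₁ − α₂|·ΔT = 15.6×10⁻⁶ × 78 = 0.001217.
1/(A₁E₁) + 1/(A₂E₂) = 1/(1650×115×10³) + 1/(400×45×10³) = 6.083×10⁻⁸ N⁻¹.
So P = 0.001217 / 6.083×10⁻⁸ = 20 kN.
σ_{magnesium alloy} = P/A₂ = 20000/400 = 50.01 MPa, tensile.

σ ≈ 50 MPa (tensile)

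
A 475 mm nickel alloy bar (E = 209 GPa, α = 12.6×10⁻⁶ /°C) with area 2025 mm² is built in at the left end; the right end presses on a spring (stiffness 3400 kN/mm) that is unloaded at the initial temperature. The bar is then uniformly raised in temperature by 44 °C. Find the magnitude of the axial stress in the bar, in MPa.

Free thermal expansion: δ_free = αΔT L = 12.6×10⁻⁶ × 44 × 475 = 0.2633 mm.
Let P be the compressive force at the spring. The bar shortens elastically by PL/(AE) and the spring compresses by P/k; together these equal δ_free.
P [ L/(AE) + 1/k ] = δ_free → P [ 475/(2025×209×10³) + 1/(3400×10³) ] = 0.2633.
P = 0.2633 / 1.416×10⁻⁶ = 185900 N.
σ = P/A = 185900/2025 = 91.81 MPa.

σ ≈ 91.8 MPa (compressive)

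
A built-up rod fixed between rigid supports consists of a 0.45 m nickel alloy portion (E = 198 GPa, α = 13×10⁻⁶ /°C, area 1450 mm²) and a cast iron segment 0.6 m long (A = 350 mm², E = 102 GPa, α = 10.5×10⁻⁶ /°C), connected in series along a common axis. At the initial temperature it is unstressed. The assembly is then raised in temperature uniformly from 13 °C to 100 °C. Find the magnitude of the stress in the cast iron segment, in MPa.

Free thermal expansion of the whole bar: Σ αᵢΔT Lᵢ = 13×10⁻⁶×87×450 + 10.5×10⁻⁶×87×600 = 1.057 mm.
The walls prevent any net length change, so an axial force P (same in every segment) develops. Compatibility: P · Σ Lᵢ/(AᵢEᵢ) = δ_free.
The series flexibility is Σ Lᵢ/(AᵢEᵢ) = 450/(1450×198×10³) + 600/(350×102×10³) = 1.837×10⁻⁵ mm/N.
So P = 1.057 / 1.837×10⁻⁵ = 57.53 kN, compressive.
σ_{cast iron} = P / A = 57530 / 350 = 164.4 MPa.

σ ≈ 164 MPa (compressive)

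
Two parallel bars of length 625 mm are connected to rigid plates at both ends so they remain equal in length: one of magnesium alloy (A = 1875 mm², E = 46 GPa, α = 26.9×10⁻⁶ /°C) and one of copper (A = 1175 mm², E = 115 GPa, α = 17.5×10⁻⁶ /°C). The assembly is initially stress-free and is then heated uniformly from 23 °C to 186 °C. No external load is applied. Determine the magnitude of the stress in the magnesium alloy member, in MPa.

σ ≈ 43 MPa (compressive)

The magnesium alloy has the larger α, so on heating it would change length more than the copper if both were free. The rigid plates force a common final length, so the magnesium alloy is put into compression and the copper into tension, with equal and opposite forces P (no external load).
Equating the net (thermal + elastic) strains gives |α₁ − α₂|·ΔT = P·[1/(A₁E₁) + 1/(A₂E₂)].
|α₁ − α₂|·ΔT = 9.4×10⁻⁶ × 163 = 0.001532.
1/(A₁E₁) + 1/(A₂E₂) = 1/(1875×46×10³) + 1/(1175×115×10³) = 1.899×10⁻⁸ N⁻¹.
P = 0.001532 / 1.899×10⁻⁸ = 80660 N = 80.66 kN.
σ_{magnesium alloy} = P/A₁ = 80660/1875 = 43.02 MPa, compressive.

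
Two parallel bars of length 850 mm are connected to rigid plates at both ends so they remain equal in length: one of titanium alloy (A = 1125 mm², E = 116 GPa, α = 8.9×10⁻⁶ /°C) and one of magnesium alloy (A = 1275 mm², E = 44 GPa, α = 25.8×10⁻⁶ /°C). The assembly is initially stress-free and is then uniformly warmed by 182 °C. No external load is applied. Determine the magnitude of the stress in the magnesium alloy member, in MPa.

σ ≈ 94.6 MPa (compressive)

Equilibrium of a rigid end plate with no external load gives equal and opposite internal forces ±P in the two members. Since α_{magnesium alloy} > α_{titanium alloy}, heating drives the magnesium alloy into compression and the titanium alloy into tension.
Equating the net (thermal + elastic) strains gives |α₁ − α₂|·ΔT = P·[1/(A₁E₁) + 1/(A₂E₂)].
|α₁ − α₂|·ΔT = 16.9×10⁻⁶ × 182 = 0.003076.
1/(A₁E₁) + 1/(A₂E₂) = 1/(1125×116×10³) + 1/(1275×44×10³) = 2.549×10⁻⁸ N⁻¹.
So P = 0.003076 / 2.549×10⁻⁸ = 120.7 kN.
σ_{magnesium alloy} = P/A₂ = 120700/1275 = 94.65 MPa, compressive.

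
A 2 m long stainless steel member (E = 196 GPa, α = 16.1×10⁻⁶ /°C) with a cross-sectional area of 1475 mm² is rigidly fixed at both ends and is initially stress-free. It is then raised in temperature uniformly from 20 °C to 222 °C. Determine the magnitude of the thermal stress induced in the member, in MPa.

With length fixed, the mechanical strain must cancel the thermal strain αΔT = 16.1×10⁻⁶ × 202 = 3252.2×10⁻⁶.
The stress required to suppress this strain is σ = Eε = 196×10³ × 3252.2×10⁻⁶ = 637.4 MPa, compressive since the member is trying to expand.

σ ≈ 637 MPa (compressive)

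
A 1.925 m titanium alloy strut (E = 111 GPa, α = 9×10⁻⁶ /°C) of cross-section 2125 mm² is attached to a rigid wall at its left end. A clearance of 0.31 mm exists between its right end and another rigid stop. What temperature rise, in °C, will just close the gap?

The gap closes when αΔT L = 0.31 mm, since the strut is still unstressed at that instant.
ΔT = 0.31 / (9×10⁻⁶ × 1925) = 17.89 °C.

ΔT ≈ 17.9 °C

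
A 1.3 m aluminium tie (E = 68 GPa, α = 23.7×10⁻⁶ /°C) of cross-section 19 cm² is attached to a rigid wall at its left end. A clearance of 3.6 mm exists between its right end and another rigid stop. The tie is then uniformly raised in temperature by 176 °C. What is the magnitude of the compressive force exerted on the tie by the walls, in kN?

If the wall were absent the tie would grow by αΔT L = 23.7×10⁻⁶ × 176 × 1300 = 5.423 mm.
The gap closes (δ_free > 3.6 mm) and the wall then resists a further 5.423 − 3.6 = 1.823 mm of expansion.
So σ = E(δ_free − g)/L = 68×10³ × 1.823/1300 = 95.33 MPa.
Force on the wall = σA = 95.33 × 1900 mm² = 181.1 kN.

P ≈ 181 kN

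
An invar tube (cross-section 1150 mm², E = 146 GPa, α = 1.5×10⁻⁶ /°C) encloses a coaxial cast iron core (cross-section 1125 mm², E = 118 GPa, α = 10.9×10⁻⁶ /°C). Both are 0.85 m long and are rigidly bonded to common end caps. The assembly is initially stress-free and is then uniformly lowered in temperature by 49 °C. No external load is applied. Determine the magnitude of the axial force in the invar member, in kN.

The cast iron has the larger α, so on cooling it would change length more than the invar if both were free. The rigid plates force a common final length, so the cast iron is put into tension and the invar into compression, with equal and opposite forces P (no external load).
Equating the net (thermal + elastic) strains gives |α₁ − α₂|·ΔT = P·[1/(A₁E₁) + 1/(A₂E₂)].
|α₁ − α₂|·ΔT = 9.4×10⁻⁶ × 49 = 0.0004606.
1/(A₁E₁) + 1/(A₂E₂) = 1/(1150×146×10³) + 1/(1125×118×10³) = 1.349×10⁻⁸ N⁻¹.
So P = 0.0004606 / 1.349×10⁻⁸ = 34.15 kN.

P ≈ 34.1 kN (compressive in the invar)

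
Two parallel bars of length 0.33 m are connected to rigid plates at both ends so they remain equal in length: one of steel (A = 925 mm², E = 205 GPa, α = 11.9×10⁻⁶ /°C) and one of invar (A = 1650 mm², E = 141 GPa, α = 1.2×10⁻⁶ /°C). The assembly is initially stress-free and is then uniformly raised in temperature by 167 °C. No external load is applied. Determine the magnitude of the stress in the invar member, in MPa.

Both members must finish at the same length. With the larger α, the steel tends to over-expand; the plates restrain it, putting the steel in compression and the invar in tension. With no external load the two internal forces are equal and opposite, magnitude P.
Compatibility of the two members (thermal + elastic change equal): (α₁ − α₂)ΔT = P·[1/(A₁E₁) + 1/(A₂E₂)].
|α₁ − α₂|·ΔT = 10.7×10⁻⁶ × 167 = 0.001787.
1/(A₁E₁) + 1/(A₂E₂) = 1/(925×205×10³) + 1/(1650×141×10³) = 9.572×10⁻⁹ N⁻¹.
P = 0.001787 / 9.572×10⁻⁹ = 186700 N = 186.7 kN.
σ_{invar} = P/A₂ = 186700/1650 = 113.1 MPa, tensile.

σ ≈ 113 MPa (tensile)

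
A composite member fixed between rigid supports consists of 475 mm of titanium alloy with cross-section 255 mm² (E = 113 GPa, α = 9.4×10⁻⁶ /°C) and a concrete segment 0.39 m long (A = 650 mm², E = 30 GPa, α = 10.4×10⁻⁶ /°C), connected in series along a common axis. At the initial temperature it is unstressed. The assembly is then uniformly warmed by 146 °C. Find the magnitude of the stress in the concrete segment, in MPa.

σ ≈ 52.5 MPa (compressive)

Free thermal expansion of the whole bar: Σ αᵢΔT Lᵢ = 9.4×10⁻⁶×146×475 + 10.4×10⁻⁶×146×390 = 1.244 mm.
Since the ends are fixed, an axial force P builds up, equal in every segment, with P · Σ Lᵢ/(AᵢEᵢ) = δ_free.
The series flexibility is Σ Lᵢ/(AᵢEᵢ) = 475/(255×113×10³) + 390/(650×30×10³) = 3.648×10⁻⁵ mm/N.
P = 1.244 / 3.648×10⁻⁵ = 34100 N = 34.1 kN, compressive.
σ_{concrete} = P / A = 34100 / 650 = 52.46 MPa.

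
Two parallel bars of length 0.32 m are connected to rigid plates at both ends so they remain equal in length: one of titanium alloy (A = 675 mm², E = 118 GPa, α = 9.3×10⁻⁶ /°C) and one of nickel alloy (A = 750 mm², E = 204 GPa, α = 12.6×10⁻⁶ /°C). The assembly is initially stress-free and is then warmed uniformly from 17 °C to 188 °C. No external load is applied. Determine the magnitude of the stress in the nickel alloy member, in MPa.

σ ≈ 39.4 MPa (compressive)

The nickel alloy has the larger α, so on heating it would change length more than the titanium alloy if both were free. The rigid plates force a common final length, so the nickel alloy is put into compression and the titanium alloy into tension, with equal and opposite forces P (no external load).
Setting the final lengths equal and cancelling L: (α₁ − α₂)ΔT = P/(A₁E₁) + P/(A₂E₂).
|α₁ − α₂|·ΔT = 3.3×10⁻⁶ × 171 = 0.0005643.
1/(A₁E₁) + 1/(A₂E₂) = 1/(675×118×10³) + 1/(750×204×10³) = 1.909×10⁻⁸ N⁻¹.
P = 0.0005643 / 1.909×10⁻⁸ = 29560 N = 29.56 kN.
σ_{nickel alloy} = P/A₂ = 29560/750 = 39.41 MPa, compressive.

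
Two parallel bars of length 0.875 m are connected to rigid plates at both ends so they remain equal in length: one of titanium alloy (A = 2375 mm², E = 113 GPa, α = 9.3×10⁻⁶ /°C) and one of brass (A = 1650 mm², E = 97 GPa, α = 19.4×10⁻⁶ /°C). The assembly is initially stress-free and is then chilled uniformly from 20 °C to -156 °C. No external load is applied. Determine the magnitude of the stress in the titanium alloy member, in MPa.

Equilibrium of a rigid end plate with no external load gives equal and opposite internal forces ±P in the two members. Since α_{brass} > α_{titanium alloy}, cooling drives the brass into tension and the titanium alloy into compression.
Setting the final lengths equal and cancelling L: (α₁ − α₂)ΔT = P/(A₁E₁) + P/(A₂E₂).
|α₁ − α₂|·ΔT = 10.1×10⁻⁶ × 176 = 0.001778.
1/(A₁E₁) + 1/(A₂E₂) = 1/(2375×113×10³) + 1/(1650×97×10³) = 9.974×10⁻⁹ N⁻¹.
So P = 0.001778 / 9.974×10⁻⁹ = 178.2 kN.
σ_{titanium alloy} = P/A₁ = 178200/2375 = 75.04 MPa, compressive.

σ ≈ 75 MPa (compressive)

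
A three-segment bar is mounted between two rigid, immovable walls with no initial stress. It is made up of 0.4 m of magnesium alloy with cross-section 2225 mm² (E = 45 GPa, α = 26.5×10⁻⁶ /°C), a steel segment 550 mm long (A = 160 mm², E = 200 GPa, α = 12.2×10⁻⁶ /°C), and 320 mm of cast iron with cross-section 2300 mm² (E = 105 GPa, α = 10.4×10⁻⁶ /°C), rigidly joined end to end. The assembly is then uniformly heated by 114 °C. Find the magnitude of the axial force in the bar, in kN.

If the supports were absent, the total length change would be Σ αᵢΔT Lᵢ = 26.5×10⁻⁶×114×400 + 12.2×10⁻⁶×114×550 + 10.4×10⁻⁶×114×320 = 2.353 mm.
Since the ends are fixed, an axial force P builds up, equal in every segment, with P · Σ Lᵢ/(AᵢEᵢ) = δ_free.
Σ Lᵢ/(AᵢEᵢ) = 400/(2225×45×10³) + 550/(160×200×10³) + 320/(2300×105×10³) = 2.251×10⁻⁵ mm/N.
Hence P = δ_free / Σ(L/AE) = 2.353/2.251×10⁻⁵ = 104.5 kN (compressive).

P ≈ 105 kN (compressive)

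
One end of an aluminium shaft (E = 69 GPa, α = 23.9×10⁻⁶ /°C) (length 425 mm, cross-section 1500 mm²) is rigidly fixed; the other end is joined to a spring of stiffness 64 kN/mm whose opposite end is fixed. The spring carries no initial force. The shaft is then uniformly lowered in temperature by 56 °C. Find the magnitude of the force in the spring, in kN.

P ≈ 28.8 kN

If the spring were absent the shaft would shorten by αΔT L = 23.9×10⁻⁶ × 56 × 425 = 0.5688 mm.
Let P be the tensile force in the spring. The shaft extends elastically by PL/(AE) and the spring stretches by P/k; together these equal δ_free.
P [ L/(AE) + 1/k ] = δ_free → P [ 425/(1500×69×10³) + 1/(64×10³) ] = 0.5688.
P = 0.5688 / 1.973×10⁻⁵ = 28830 N.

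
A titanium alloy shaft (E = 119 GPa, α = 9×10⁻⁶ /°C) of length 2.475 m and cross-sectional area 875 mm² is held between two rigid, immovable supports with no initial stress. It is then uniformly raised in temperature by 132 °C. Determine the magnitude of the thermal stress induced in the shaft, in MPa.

With length fixed, the mechanical strain must cancel the thermal strain αΔT = 9×10⁻⁶ × 132 = 1188×10⁻⁶.
The stress required to suppress this strain is σ = Eε = 119×10³ × 1188×10⁻⁶ = 141.4 MPa, compressive since the shaft is trying to expand.

σ ≈ 141 MPa (compressive)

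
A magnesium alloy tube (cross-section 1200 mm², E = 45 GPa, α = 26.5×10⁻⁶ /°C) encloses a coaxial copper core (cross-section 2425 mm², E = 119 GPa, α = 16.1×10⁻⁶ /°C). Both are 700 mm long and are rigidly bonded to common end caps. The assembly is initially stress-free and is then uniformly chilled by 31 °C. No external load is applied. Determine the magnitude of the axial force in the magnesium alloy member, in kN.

P ≈ 14.7 kN (tensile in the magnesium alloy)

The magnesium alloy has the larger α, so on cooling it would change length more than the copper if both were free. The rigid plates force a common final length, so the magnesium alloy is put into tension and the copper into compression, with equal and opposite forces P (no external load).
Equating the net (thermal + elastic) strains gives |α₁ − α₂|·ΔT = P·[1/(A₁E₁) + 1/(A₂E₂)].
|α₁ − α₂|·ΔT = 10.4×10⁻⁶ × 31 = 0.0003224.
1/(A₁E₁) + 1/(A₂E₂) = 1/(1200×45×10³) + 1/(2425×119×10³) = 2.198×10⁻⁸ N⁻¹.
So P = 0.0003224 / 2.198×10⁻⁸ = 14.67 kN.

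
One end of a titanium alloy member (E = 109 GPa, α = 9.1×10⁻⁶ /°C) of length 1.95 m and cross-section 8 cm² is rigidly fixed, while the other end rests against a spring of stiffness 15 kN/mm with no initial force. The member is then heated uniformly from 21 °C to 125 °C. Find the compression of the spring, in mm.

δ ≈ 1.38 mm

Free thermal expansion: δ_free = αΔT L = 9.1×10⁻⁶ × 104 × 1950 = 1.845 mm.
Let P be the compressive force at the spring. The member shortens elastically by PL/(AE) and the spring compresses by P/k; together these equal δ_free.
So P = δ_free / [L/(AE) + 1/k] = 1.845 / [ 1950/(800×109×10³) + 1/(15×10³) ].
P = 1.845 / 8.903×10⁻⁵ = 20730 N.
Spring compression = P/k = 20730/(15×10³) = 1.382 mm.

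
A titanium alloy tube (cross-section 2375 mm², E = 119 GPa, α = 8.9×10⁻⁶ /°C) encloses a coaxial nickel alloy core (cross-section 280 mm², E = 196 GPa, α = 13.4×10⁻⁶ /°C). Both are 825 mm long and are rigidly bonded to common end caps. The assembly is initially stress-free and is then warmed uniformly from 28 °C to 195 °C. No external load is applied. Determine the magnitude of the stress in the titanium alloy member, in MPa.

Both members must finish at the same length. With the larger α, the nickel alloy tends to over-expand; the plates restrain it, putting the nickel alloy in compression and the titanium alloy in tension. With no external load the two internal forces are equal and opposite, magnitude P.
Equating the net (thermal + elastic) strains gives |α₁ − α₂|·ΔT = P·[1/(A₁E₁) + 1/(A₂E₂)].
|α₁ − α₂|·ΔT = 4.5×10⁻⁶ × 167 = 0.0007515.
1/(A₁E₁) + 1/(A₂E₂) = 1/(2375×119×10³) + 1/(280×196×10³) = 2.176×10⁻⁸ N⁻¹.
So P = 0.0007515 / 2.176×10⁻⁸ = 34.54 kN.
σ_{titanium alloy} = P/A₁ = 34540/2375 = 14.54 MPa, tensile.

σ ≈ 14.5 MPa (tensile)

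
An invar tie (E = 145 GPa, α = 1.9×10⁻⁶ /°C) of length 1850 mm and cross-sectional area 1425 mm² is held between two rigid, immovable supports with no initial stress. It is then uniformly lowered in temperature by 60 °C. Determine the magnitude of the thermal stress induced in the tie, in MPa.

σ ≈ 16.5 MPa (tensile)

Because both ends are immovable the net strain is zero, and the suppressed thermal strain is αΔT = 1.9×10⁻⁶ × 60 = 114×10⁻⁶.
The stress required to suppress this strain is σ = Eε = 145×10³ × 114×10⁻⁶ = 16.53 MPa, tensile since the tie is trying to contract.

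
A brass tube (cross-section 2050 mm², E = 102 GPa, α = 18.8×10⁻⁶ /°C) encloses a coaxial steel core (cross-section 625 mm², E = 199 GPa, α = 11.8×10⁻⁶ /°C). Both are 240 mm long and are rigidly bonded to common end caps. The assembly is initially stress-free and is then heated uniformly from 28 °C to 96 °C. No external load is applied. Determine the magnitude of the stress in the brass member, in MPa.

σ ≈ 18.1 MPa (compressive)

Equilibrium of a rigid end plate with no external load gives equal and opposite internal forces ±P in the two members. Since α_{brass} > α_{steel}, heating drives the brass into compression and the steel into tension.
Setting the final lengths equal and cancelling L: (α₁ − α₂)ΔT = P/(A₁E₁) + P/(A₂E₂).
|α₁ − α₂|·ΔT = 7×10⁻⁶ × 68 = 0.000476.
1/(A₁E₁) + 1/(A₂E₂) = 1/(2050×102×10³) + 1/(625×199×10³) = 1.282×10⁻⁸ N⁻¹.
P = 0.000476 / 1.282×10⁻⁸ = 37120 N = 37.12 kN.
σ_{brass} = P/A₁ = 37120/2050 = 18.11 MPa, compressive.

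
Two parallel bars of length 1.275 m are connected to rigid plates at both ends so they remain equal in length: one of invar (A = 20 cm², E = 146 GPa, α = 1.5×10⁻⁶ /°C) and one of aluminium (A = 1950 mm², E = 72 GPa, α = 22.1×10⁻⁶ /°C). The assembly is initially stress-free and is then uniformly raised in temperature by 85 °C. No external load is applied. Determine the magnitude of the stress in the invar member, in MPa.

Both members must finish at the same length. With the larger α, the aluminium tends to over-expand; the plates restrain it, putting the aluminium in compression and the invar in tension. With no external load the two internal forces are equal and opposite, magnitude P.
Equating the net (thermal + elastic) strains gives |α₁ − α₂|·ΔT = P·[1/(A₁E₁) + 1/(A₂E₂)].
|α₁ − α₂|·ΔT = 20.6×10⁻⁶ × 85 = 0.001751.
1/(A₁E₁) + 1/(A₂E₂) = 1/(2000×146×10³) + 1/(1950×72×10³) = 1.055×10⁻⁸ N⁻¹.
P = 0.001751 / 1.055×10⁻⁸ = 166000 N = 166 kN.
σ_{invar} = P/A₁ = 166000/2000 = 83.01 MPa, tensile.

σ ≈ 83 MPa (tensile)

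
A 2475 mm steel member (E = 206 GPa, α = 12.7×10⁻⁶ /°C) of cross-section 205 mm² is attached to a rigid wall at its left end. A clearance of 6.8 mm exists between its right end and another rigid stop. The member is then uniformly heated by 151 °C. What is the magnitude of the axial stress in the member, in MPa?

σ ≈ 0 MPa

If the wall were absent the member would grow by αΔT L = 12.7×10⁻⁶ × 151 × 2475 = 4.746 mm.
Since δ_free = 4.75 mm is less than the 6.8 mm gap, the member never touches the wall. No axial force develops.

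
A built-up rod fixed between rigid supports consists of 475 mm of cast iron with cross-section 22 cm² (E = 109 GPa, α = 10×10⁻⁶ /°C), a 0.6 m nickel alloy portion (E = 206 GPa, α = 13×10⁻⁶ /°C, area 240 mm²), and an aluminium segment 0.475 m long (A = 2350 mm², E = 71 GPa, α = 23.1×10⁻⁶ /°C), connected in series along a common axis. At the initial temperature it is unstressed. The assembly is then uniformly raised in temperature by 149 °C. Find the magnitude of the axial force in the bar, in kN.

With the walls removed the bar would change length by δ_free = Σ αᵢΔT Lᵢ = 10×10⁻⁶×149×475 + 13×10⁻⁶×149×600 + 23.1×10⁻⁶×149×475 = 3.505 mm.
The rigid supports impose zero overall length change; the single axial force P common to all segments must satisfy P Σ Lᵢ/(AᵢEᵢ) = δ_free.
The series flexibility is Σ Lᵢ/(AᵢEᵢ) = 475/(2200×109×10³) + 600/(240×206×10³) + 475/(2350×71×10³) = 1.696×10⁻⁵ mm/N.
Hence P = δ_free / Σ(L/AE) = 3.505/1.696×10⁻⁵ = 206.6 kN (compressive).

P ≈ 207 kN (compressive)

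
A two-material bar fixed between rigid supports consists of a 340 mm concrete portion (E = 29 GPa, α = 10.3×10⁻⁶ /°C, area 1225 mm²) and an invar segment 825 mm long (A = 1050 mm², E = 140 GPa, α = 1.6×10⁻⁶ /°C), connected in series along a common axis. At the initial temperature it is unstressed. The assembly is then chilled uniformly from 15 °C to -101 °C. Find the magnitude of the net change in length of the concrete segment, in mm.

|ΔL| ≈ 0.0536 mm

If the supports were absent, the total length change would be Σ αᵢΔT Lᵢ = 10.3×10⁻⁶×116×340 + 1.6×10⁻⁶×116×825 = 0.5594 mm.
The rigid supports impose zero overall length change; the single axial force P common to all segments must satisfy P Σ Lᵢ/(AᵢEᵢ) = δ_free.
The series flexibility is Σ Lᵢ/(AᵢEᵢ) = 340/(1225×29×10³) + 825/(1050×140×10³) = 1.518×10⁻⁵ mm/N.
P = 0.5594 / 1.518×10⁻⁵ = 36840 N = 36.84 kN, tensile.
For the concrete segment, free thermal change = 10.3×10⁻⁶×116×340 = 0.4062 mm and elastic change from P = 36840×340/(1225×29×10³) = 0.3526 mm; these oppose, so the net change is 0.0536 mm (segment shortens).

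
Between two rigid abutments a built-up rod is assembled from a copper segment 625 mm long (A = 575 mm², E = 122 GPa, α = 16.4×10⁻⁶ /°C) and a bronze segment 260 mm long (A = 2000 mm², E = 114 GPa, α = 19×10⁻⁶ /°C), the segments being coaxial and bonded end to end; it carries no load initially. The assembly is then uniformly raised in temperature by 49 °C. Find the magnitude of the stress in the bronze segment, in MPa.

σ ≈ 37 MPa (compressive)

If the supports were absent, the total length change would be Σ αᵢΔT Lᵢ = 16.4×10⁻⁶×49×625 + 19×10⁻⁶×49×260 = 0.7443 mm.
Since the ends are fixed, an axial force P builds up, equal in every segment, with P · Σ Lᵢ/(AᵢEᵢ) = δ_free.
Σ Lᵢ/(AᵢEᵢ) = 625/(575×122×10³) + 260/(2000×114×10³) = 1.005×10⁻⁵ mm/N.
Hence P = δ_free / Σ(L/AE) = 0.7443/1.005×10⁻⁵ = 74.06 kN (compressive).
σ_{bronze} = P / A = 74060 / 2000 = 37.03 MPa.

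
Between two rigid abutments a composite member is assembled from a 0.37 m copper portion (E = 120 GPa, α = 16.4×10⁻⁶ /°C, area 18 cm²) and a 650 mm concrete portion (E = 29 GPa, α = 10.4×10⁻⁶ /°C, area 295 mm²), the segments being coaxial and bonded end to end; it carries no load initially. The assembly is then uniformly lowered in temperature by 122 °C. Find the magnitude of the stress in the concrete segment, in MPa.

σ ≈ 68.3 MPa (tensile)

Free thermal contraction of the whole bar: Σ αᵢΔT Lᵢ = 16.4×10⁻⁶×122×370 + 10.4×10⁻⁶×122×650 = 1.565 mm.
The walls prevent any net length change, so an axial force P (same in every segment) develops. Compatibility: P · Σ Lᵢ/(AᵢEᵢ) = δ_free.
The series flexibility is Σ Lᵢ/(AᵢEᵢ) = 370/(1800×120×10³) + 650/(295×29×10³) = 7.769×10⁻⁵ mm/N.
Hence P = δ_free / Σ(L/AE) = 1.565/7.769×10⁻⁵ = 20.14 kN (tensile).
σ_{concrete} = P / A = 20140 / 295 = 68.28 MPa.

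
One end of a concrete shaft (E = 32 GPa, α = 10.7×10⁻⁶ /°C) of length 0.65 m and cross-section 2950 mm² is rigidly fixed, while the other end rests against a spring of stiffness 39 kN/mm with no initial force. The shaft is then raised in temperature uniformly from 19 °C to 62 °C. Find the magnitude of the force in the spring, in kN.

P ≈ 9.19 kN

If the spring were absent the shaft would lengthen by αΔT L = 10.7×10⁻⁶ × 43 × 650 = 0.2991 mm.
Let P be the compressive force at the spring. The shaft shortens elastically by PL/(AE) and the spring compresses by P/k; together these equal δ_free.
So P = δ_free / [L/(AE) + 1/k] = 0.2991 / [ 650/(2950×32×10³) + 1/(39×10³) ].
P = 0.2991 / 3.253×10⁻⁵ = 9194 N.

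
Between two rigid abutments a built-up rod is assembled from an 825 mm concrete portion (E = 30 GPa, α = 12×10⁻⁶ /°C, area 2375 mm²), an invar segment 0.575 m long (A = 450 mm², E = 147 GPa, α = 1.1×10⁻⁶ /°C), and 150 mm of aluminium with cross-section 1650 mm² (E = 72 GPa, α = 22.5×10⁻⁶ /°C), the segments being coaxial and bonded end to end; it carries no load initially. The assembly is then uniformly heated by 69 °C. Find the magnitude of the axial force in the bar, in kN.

P ≈ 44.6 kN (compressive)

With the walls removed the bar would change length by δ_free = Σ αᵢΔT Lᵢ = 12×10⁻⁶×69×825 + 1.1×10⁻⁶×69×575 + 22.5×10⁻⁶×69×150 = 0.9596 mm.
The rigid supports impose zero overall length change; the single axial force P common to all segments must satisfy P Σ Lᵢ/(AᵢEᵢ) = δ_free.
Σ Lᵢ/(AᵢEᵢ) = 825/(2375×30×10³) + 575/(450×147×10³) + 150/(1650×72×10³) = 2.153×10⁻⁵ mm/N.
P = 0.9596 / 2.153×10⁻⁵ = 44560 N = 44.56 kN, compressive.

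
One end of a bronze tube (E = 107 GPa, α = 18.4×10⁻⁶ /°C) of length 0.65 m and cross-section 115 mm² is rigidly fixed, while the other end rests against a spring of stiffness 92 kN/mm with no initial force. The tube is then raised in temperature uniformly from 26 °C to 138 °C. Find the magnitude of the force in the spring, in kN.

P ≈ 21 kN

The unrestrained thermal change is αΔT L = 18.4×10⁻⁶ × 112 × 650 = 1.34 mm.
Let P be the compressive force at the spring. The tube shortens elastically by PL/(AE) and the spring compresses by P/k; together these equal δ_free.
P [ L/(AE) + 1/k ] = δ_free → P [ 650/(115×107×10³) + 1/(92×10³) ] = 1.34.
P = 1.34 / 6.369×10⁻⁵ = 21030 N.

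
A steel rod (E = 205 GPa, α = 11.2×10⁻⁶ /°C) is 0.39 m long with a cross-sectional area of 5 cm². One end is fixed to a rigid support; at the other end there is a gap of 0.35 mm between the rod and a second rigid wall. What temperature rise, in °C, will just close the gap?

ΔT ≈ 80.1 °C

The gap closes when αΔT L = 0.35 mm, since the rod is still unstressed at that instant.
ΔT = 0.35 / (11.2×10⁻⁶ × 390) = 80.13 °C.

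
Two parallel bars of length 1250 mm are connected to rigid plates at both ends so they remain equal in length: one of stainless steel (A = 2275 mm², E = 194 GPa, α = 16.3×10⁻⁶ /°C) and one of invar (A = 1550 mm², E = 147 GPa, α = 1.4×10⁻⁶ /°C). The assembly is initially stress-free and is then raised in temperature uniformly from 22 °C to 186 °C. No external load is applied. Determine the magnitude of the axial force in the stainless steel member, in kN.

P ≈ 367 kN (compressive in the stainless steel)

Both members must finish at the same length. With the larger α, the stainless steel tends to over-expand; the plates restrain it, putting the stainless steel in compression and the invar in tension. With no external load the two internal forces are equal and opposite, magnitude P.
Equating the net (thermal + elastic) strains gives |α₁ − α₂|·ΔT = P·[1/(A₁E₁) + 1/(A₂E₂)].
|α₁ − α₂|·ΔT = 14.9×10⁻⁶ × 164 = 0.002444.
1/(A₁E₁) + 1/(A₂E₂) = 1/(2275×194×10³) + 1/(1550×147×10³) = 6.655×10⁻⁹ N⁻¹.
P = 0.002444 / 6.655×10⁻⁹ = 367200 N = 367.2 kN.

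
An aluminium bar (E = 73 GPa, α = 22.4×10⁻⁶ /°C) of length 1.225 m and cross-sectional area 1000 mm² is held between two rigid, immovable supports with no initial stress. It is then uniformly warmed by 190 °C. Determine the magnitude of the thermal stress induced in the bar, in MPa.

The supports are rigid, so the total axial strain is zero. The restrained thermal strain is ε = αΔT = 22.4×10⁻⁶ × 190 = 4256×10⁻⁶.
The stress required to suppress this strain is σ = Eε = 73×10³ × 4256×10⁻⁶ = 310.7 MPa, compressive since the bar is trying to expand.

σ ≈ 311 MPa (compressive)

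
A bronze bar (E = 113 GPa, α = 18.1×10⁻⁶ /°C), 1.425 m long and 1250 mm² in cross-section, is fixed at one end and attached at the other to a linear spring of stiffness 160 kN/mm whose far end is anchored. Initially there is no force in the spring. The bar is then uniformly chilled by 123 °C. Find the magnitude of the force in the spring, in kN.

Free thermal contraction: δ_free = αΔT L = 18.1×10⁻⁶ × 123 × 1425 = 3.172 mm.
With a force P in the spring, the elastic change of the bar is PL/(AE) and that of the spring is P/k; compatibility requires their sum to equal δ_free.
P [ L/(AE) + 1/k ] = δ_free → P [ 1425/(1250×113×10³) + 1/(160×10³) ] = 3.172.
P = 3.172 / 1.634×10⁻⁵ = 194200 N.

P ≈ 194 kN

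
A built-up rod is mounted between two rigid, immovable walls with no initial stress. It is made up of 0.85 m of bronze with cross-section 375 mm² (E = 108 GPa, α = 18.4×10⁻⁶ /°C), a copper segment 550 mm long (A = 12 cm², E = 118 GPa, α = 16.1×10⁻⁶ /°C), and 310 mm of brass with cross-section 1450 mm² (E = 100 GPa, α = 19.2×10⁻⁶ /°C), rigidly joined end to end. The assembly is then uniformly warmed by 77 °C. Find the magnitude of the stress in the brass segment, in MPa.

Free thermal expansion of the whole bar: Σ αᵢΔT Lᵢ = 18.4×10⁻⁶×77×850 + 16.1×10⁻⁶×77×550 + 19.2×10⁻⁶×77×310 = 2.344 mm.
The walls prevent any net length change, so an axial force P (same in every segment) develops. Compatibility: P · Σ Lᵢ/(AᵢEᵢ) = δ_free.
The series flexibility is Σ Lᵢ/(AᵢEᵢ) = 850/(375×108×10³) + 550/(1200×118×10³) + 310/(1450×100×10³) = 2.701×10⁻⁵ mm/N.
So P = 2.344 / 2.701×10⁻⁵ = 86.8 kN, compressive.
σ_{brass} = P / A = 86800 / 1450 = 59.86 MPa.

σ ≈ 59.9 MPa (compressive)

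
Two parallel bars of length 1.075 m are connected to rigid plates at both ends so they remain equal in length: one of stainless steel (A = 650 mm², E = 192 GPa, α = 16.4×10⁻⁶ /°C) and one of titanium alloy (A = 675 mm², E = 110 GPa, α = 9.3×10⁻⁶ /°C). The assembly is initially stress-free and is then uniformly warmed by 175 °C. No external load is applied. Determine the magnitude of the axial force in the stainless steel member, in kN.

Both members must finish at the same length. With the larger α, the stainless steel tends to over-expand; the plates restrain it, putting the stainless steel in compression and the titanium alloy in tension. With no external load the two internal forces are equal and opposite, magnitude P.
Equating the net (thermal + elastic) strains gives |α₁ − α₂|·ΔT = P·[1/(A₁E₁) + 1/(A₂E₂)].
|α₁ − α₂|·ΔT = 7.1×10⁻⁶ × 175 = 0.001242.
1/(A₁E₁) + 1/(A₂E₂) = 1/(650×192×10³) + 1/(675×110×10³) = 2.148×10⁻⁸ N⁻¹.
P = 0.001242 / 2.148×10⁻⁸ = 57840 N = 57.84 kN.

P ≈ 57.8 kN (compressive in the stainless steel)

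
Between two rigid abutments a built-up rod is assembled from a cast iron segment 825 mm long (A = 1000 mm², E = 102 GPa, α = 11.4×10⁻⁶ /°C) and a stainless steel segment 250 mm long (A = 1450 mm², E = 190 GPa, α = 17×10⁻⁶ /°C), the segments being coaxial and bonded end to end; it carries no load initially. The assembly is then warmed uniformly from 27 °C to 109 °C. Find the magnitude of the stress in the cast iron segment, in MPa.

Free thermal expansion of the whole bar: Σ αᵢΔT Lᵢ = 11.4×10⁻⁶×82×825 + 17×10⁻⁶×82×250 = 1.12 mm.
The rigid supports impose zero overall length change; the single axial force P common to all segments must satisfy P Σ Lᵢ/(AᵢEᵢ) = δ_free.
Σ Lᵢ/(AᵢEᵢ) = 825/(1000×102×10³) + 250/(1450×190×10³) = 8.996×10⁻⁶ mm/N.
Hence P = δ_free / Σ(L/AE) = 1.12/8.996×10⁻⁶ = 124.5 kN (compressive).
σ_{cast iron} = P / A = 124500 / 1000 = 124.5 MPa.

σ ≈ 124 MPa (compressive)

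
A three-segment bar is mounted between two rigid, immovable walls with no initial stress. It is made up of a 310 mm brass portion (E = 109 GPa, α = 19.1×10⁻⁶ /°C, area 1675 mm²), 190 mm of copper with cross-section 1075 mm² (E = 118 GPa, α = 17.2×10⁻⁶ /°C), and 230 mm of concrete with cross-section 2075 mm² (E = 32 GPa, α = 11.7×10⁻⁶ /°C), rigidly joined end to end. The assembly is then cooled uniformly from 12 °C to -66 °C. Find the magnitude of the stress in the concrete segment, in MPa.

With the walls removed the bar would change length by δ_free = Σ αᵢΔT Lᵢ = 19.1×10⁻⁶×78×310 + 17.2×10⁻⁶×78×190 + 11.7×10⁻⁶×78×230 = 0.9266 mm.
Since the ends are fixed, an axial force P builds up, equal in every segment, with P · Σ Lᵢ/(AᵢEᵢ) = δ_free.
The series flexibility is Σ Lᵢ/(AᵢEᵢ) = 310/(1675×109×10³) + 190/(1075×118×10³) + 230/(2075×32×10³) = 6.66×10⁻⁶ mm/N.
Hence P = δ_free / Σ(L/AE) = 0.9266/6.66×10⁻⁶ = 139.1 kN (tensile).
σ_{concrete} = P / A = 139100 / 2075 = 67.06 MPa.

σ ≈ 67.1 MPa (tensile)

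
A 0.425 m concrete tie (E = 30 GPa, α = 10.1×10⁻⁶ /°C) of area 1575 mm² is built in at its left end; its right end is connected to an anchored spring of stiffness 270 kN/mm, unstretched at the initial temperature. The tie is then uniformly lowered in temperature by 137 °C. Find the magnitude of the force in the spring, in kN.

Free thermal contraction: δ_free = αΔT L = 10.1×10⁻⁶ × 137 × 425 = 0.5881 mm.
Let P be the tensile force in the spring. The tie extends elastically by PL/(AE) and the spring stretches by P/k; together these equal δ_free.
P [ L/(AE) + 1/k ] = δ_free → P [ 425/(1575×30×10³) + 1/(270×10³) ] = 0.5881.
P = 0.5881 / 1.27×10⁻⁵ = 46310 N.

P ≈ 46.3 kN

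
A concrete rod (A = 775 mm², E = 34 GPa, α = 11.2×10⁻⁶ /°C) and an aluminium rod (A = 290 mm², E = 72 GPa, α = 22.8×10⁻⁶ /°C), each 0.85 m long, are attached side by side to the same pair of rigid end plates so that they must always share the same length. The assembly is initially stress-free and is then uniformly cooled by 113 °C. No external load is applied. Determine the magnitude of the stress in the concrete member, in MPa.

The aluminium has the larger α, so on cooling it would change length more than the concrete if both were free. The rigid plates force a common final length, so the aluminium is put into tension and the concrete into compression, with equal and opposite forces P (no external load).
Compatibility of the two members (thermal + elastic change equal): (α₁ − α₂)ΔT = P·[1/(A₁E₁) + 1/(A₂E₂)].
|α₁ − α₂|·ΔT = 11.6×10⁻⁶ × 113 = 0.001311.
1/(A₁E₁) + 1/(A₂E₂) = 1/(775×34×10³) + 1/(290×72×10³) = 8.584×10⁻⁸ N⁻¹.
So P = 0.001311 / 8.584×10⁻⁸ = 15.27 kN.
σ_{concrete} = P/A₁ = 15270/775 = 19.7 MPa, compressive.

σ ≈ 19.7 MPa (compressive)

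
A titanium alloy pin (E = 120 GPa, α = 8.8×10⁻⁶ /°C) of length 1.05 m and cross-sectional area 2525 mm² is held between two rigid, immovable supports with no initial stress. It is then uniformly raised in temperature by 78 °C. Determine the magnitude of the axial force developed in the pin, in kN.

P ≈ 208 kN (compressive)

The ends cannot move, so σ = EαΔT = 120×10³ × 8.8×10⁻⁶ × 78 = 82.37 MPa.
Axial force P = σA = 82.37 × 2525 = 208000 N = 208 kN, compressive.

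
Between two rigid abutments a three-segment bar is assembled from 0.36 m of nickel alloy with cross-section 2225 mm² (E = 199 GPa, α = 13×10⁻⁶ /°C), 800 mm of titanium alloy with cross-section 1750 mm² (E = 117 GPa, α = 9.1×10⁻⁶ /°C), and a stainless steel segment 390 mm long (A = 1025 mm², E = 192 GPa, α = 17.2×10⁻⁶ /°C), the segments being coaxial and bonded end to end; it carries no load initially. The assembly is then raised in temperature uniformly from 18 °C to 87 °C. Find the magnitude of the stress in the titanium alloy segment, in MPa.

Free thermal expansion of the whole bar: Σ αᵢΔT Lᵢ = 13×10⁻⁶×69×360 + 9.1×10⁻⁶×69×800 + 17.2×10⁻⁶×69×390 = 1.288 mm.
The rigid supports impose zero overall length change; the single axial force P common to all segments must satisfy P Σ Lᵢ/(AᵢEᵢ) = δ_free.
Σ Lᵢ/(AᵢEᵢ) = 360/(2225×199×10³) + 800/(1750×117×10³) + 390/(1025×192×10³) = 6.702×10⁻⁶ mm/N.
Hence P = δ_free / Σ(L/AE) = 1.288/6.702×10⁻⁶ = 192.2 kN (compressive).
σ_{titanium alloy} = P / A = 192200 / 1750 = 109.8 MPa.

σ ≈ 110 MPa (compressive)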